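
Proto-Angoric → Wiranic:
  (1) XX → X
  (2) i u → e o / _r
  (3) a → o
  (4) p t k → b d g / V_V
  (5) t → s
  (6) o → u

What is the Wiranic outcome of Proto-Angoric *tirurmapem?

serurmubem

Wiranic: start from *tirurmapem.
  rule 1: no change — tirurmapem
  rule 2 (pre-rhotic lowering): tirurmapem → terormapem
  rule 3 (vowel merger): terormapem → terormopem
  rule 4 (intervocalic voicing): terormopem → terormobem
  rule 5 (unconditioned shift): terormobem → serormobem
  rule 6 (vowel merger): serormobem → serurmubem
  ⇒ Wiranic serurmubem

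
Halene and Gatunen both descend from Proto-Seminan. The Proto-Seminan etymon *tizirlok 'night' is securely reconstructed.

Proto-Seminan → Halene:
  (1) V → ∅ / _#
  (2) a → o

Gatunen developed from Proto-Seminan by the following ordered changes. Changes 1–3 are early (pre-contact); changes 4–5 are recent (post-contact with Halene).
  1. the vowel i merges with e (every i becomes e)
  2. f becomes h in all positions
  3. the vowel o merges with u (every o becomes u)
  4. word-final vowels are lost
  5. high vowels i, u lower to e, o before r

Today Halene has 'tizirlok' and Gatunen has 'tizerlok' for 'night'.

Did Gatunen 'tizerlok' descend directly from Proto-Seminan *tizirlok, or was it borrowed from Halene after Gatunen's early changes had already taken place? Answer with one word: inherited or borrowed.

If inherited, *tizirlok would pass through all of Gatunen's changes:
Gatunen: start from *tizirlok.
  rule 1 (vowel merger): tizirlok → tezerlok
  rule 2: no change — tezerlok
  rule 3 (vowel merger): tezerlok → tezerluk
  rule 4: no change — tezerluk
  rule 5: no change — tezerluk
  ⇒ Gatunen tezerluk
If borrowed from Halene 'tizirlok' after the early changes, it would undergo only the recent ones:
  rule 4 (apocope): no change (tizirlok)
  rule 5 (pre-rhotic lowering): tizirlok → tizerlok
  ⇒ as a loan: tizerlok
Gatunen 'tizerlok' matches the loan outcome 'tizerlok', not the inherited 'tezerluk' — it skipped the early Gatunen changes, so it was borrowed from Halene.

borrowed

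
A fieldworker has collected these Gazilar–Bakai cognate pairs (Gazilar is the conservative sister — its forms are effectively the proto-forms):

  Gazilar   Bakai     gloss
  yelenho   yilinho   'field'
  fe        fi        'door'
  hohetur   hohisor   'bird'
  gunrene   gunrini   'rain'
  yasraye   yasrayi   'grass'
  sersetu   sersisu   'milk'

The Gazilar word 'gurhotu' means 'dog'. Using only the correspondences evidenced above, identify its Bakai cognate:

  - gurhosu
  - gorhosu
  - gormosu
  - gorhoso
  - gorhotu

gorhosu

hohetur ~ hohisor — Gazilar u corresponds to Bakai o after a consonant, before r.
hohetur ~ hohisor, sersetu ~ sersisu — Gazilar t corresponds to Bakai s between vowels (before a back vowel).
Applying these to Gazilar 'gurhotu':
  gurhotu → gorhotu   (u→o after a consonant, before r)
  gorhotu → gorhosu   (t→s between vowels (before a back vowel))
So the Bakai cognate is 'gorhosu'.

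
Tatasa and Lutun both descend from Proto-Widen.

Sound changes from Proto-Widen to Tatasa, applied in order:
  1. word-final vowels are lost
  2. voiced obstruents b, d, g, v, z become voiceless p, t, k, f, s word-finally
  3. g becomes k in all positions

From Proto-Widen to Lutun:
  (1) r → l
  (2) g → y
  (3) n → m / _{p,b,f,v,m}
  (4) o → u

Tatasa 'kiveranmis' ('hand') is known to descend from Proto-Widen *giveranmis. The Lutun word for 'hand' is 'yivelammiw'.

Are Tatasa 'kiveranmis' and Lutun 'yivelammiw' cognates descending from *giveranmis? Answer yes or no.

Derive the expected Lutun reflex of *giveranmis:
Lutun: start from *giveranmis.
  rule 1 (unconditioned shift): giveranmis → givelanmis
  rule 2 (unconditioned shift): givelanmis → yivelanmis
  rule 3 (nasal place assimilation): yivelanmis → yivelammis
  rule 4: no change — yivelammis
  ⇒ Lutun yivelammis
The regular Lutun reflex would be 'yivelammis', but the attested form is 'yivelammiw'. The correspondence is irregular, so they are not cognates (the Lutun form has a different source).

no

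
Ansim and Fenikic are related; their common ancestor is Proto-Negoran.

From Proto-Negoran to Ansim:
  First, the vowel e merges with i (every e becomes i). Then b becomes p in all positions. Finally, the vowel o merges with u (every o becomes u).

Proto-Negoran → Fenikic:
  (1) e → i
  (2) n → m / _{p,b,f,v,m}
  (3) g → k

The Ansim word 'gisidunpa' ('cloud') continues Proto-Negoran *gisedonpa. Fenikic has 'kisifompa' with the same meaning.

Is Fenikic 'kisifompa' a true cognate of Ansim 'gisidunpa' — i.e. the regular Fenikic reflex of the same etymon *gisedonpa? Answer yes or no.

Derive the expected Fenikic reflex of *gisedonpa:
Fenikic: *gisedonpa
  gisedonpa → gisidonpa   [vowel merger]
  gisidonpa → gisidompa   [nasal place assimilation]
  gisidompa → kisidompa   [unconditioned shift]
  giving Fenikic kisidompa.
The regular Fenikic reflex would be 'kisidompa', but the attested form is 'kisifompa'. The correspondence is irregular, so they are not cognates (the Fenikic form has a different source).

no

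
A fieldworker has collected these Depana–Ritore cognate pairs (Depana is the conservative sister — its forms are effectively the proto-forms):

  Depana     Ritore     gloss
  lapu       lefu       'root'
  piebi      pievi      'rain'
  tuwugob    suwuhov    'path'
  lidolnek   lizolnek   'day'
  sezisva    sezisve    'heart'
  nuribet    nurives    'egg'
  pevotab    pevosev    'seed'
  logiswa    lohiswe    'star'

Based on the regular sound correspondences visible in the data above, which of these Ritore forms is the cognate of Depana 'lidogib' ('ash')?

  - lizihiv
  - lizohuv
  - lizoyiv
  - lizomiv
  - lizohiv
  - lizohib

lizohiv

lidolnek ~ lizolnek — Depana d corresponds to Ritore z between vowels (before a back vowel).
logiswa ~ lohiswe — Depana g corresponds to Ritore h between vowels (before a front vowel).
tuwugob ~ suwuhov, pevotab ~ pevosev — Depana b corresponds to Ritore v word-finally.
Applying these to Depana 'lidogib':
  lidogib → lizogib   (d→z between vowels (before a back vowel))
  lizogib → lizohib   (g→h between vowels (before a front vowel))
  lizohib → lizohiv   (b→v word-finally)
So the Ritore cognate is 'lizohiv'.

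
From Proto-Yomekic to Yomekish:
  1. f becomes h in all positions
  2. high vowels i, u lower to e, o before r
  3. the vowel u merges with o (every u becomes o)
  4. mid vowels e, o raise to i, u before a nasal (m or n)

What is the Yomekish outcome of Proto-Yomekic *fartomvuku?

hartumvoko

Yomekish: *fartomvuku > hartomvuku > hartomvoko > hartumvoko  (by unconditioned shift, vowel merger, pre-nasal raising)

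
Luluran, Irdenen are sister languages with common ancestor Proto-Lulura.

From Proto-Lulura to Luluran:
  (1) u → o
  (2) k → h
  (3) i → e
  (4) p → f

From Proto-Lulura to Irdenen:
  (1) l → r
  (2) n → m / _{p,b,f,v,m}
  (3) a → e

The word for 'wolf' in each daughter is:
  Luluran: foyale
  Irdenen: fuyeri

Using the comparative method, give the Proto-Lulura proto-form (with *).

*fuyali

Position 2: Luluran has o, Irdenen has u. Irdenen preserves u here (none of its changes turn any other segment into u), so the proto-segment is *u.
Position 4: Luluran has a, Irdenen has e. Luluran preserves a here (none of its changes turn any other segment into a), so the proto-segment is *a.
Position 5: Luluran has l, Irdenen has r. Luluran preserves l here (none of its changes turn any other segment into l), so the proto-segment is *l.
Continuing position by position gives *fuyali; check it forward:
Luluran: *fuyali
  fuyali → foyali   [vowel merger]
  foyali (rule 2 does not apply)
  foyali → foyale   [vowel merger]
  foyale (rule 4 does not apply)
  giving Luluran foyale.
Irdenen: start from *fuyali.
  rule 1 (unconditioned shift): fuyali → fuyari
  rule 2: no change — fuyari
  rule 3 (vowel merger): fuyari → fuyeri
  ⇒ Irdenen fuyeri
Only *fuyali yields all of Luluran foyale, Irdenen fuyeri.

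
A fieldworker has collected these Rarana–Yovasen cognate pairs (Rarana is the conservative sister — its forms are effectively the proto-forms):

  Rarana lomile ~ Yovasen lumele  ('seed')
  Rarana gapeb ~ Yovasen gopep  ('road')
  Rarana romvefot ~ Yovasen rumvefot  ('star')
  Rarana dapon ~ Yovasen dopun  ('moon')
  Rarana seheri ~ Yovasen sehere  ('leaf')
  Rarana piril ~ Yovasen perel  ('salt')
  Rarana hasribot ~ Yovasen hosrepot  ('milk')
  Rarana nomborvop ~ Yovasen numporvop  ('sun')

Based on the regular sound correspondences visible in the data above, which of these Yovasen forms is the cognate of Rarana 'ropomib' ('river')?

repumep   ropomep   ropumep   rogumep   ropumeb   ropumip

lomile ~ lumele, romvefot ~ rumvefot — Rarana o corresponds to Yovasen u after a consonant, before a nasal.
hasribot ~ hosrepot — Rarana i corresponds to Yovasen e after a consonant, before a labial obstruent.
gapeb ~ gopep — Rarana b corresponds to Yovasen p word-finally.
Applying these to Rarana 'ropomib':
  ropomib → ropumib   (o→u after a consonant, before a nasal)
  ropumib → ropumeb   (i→e after a consonant, before a labial obstruent)
  ropumeb → ropumep   (b→p word-finally)
So the Yovasen cognate is 'ropumep'.

ropumep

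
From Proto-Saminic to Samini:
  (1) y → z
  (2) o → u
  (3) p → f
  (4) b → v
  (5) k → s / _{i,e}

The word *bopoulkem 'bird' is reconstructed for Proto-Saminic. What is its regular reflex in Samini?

vufuulsem

Samini: *bopoulkem > bupuulkem > bufuulkem > vufuulkem > vufuulsem  (by vowel merger, unconditioned shift, unconditioned shift, palatalisation)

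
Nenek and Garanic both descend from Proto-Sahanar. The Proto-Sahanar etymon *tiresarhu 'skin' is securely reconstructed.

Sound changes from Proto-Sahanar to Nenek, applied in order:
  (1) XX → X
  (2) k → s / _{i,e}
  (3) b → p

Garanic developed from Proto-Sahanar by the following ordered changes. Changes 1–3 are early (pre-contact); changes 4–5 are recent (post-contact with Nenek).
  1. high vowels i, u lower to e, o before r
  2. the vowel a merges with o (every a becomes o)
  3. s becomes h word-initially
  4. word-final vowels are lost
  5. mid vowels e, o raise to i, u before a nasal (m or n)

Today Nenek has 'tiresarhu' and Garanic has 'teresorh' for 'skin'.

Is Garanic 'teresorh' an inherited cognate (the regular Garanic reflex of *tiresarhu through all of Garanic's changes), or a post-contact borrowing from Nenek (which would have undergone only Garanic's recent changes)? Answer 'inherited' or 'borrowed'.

inherited

If inherited, *tiresarhu would pass through all of Garanic's changes:
Garanic: start from *tiresarhu.
  rule 1 (pre-rhotic lowering): tiresarhu → teresarhu
  rule 2 (vowel merger): teresarhu → teresorhu
  rule 3: no change — teresorhu
  rule 4 (apocope): teresorhu → teresorh
  rule 5: no change — teresorh
  ⇒ Garanic teresorh
If borrowed from Nenek 'tiresarhu' after the early changes, it would undergo only the recent ones:
  rule 4 (apocope): tiresarhu → tiresarh
  rule 5 (pre-nasal raising): no change (tiresarh)
  ⇒ as a loan: tiresarh
Garanic 'teresorh' matches the inherited outcome exactly, so it is an inherited cognate, not a loan.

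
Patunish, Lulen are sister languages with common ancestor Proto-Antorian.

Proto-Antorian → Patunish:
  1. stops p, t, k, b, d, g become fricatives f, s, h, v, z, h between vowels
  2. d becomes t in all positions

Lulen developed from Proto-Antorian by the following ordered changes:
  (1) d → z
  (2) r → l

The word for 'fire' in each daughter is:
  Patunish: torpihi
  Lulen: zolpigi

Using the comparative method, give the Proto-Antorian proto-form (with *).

Position 1: Patunish has t, Lulen has z. Taking the neighbouring segments as reconstructed: Patunish t could go back to *t or *d; Lulen z could go back to *d or *z — the one source consistent with every daughter is *d.
Position 6: Patunish has h, Lulen has g. Lulen preserves g here (none of its changes turn any other segment into g), so the proto-segment is *g.
Position 3: Patunish has r, Lulen has l. Patunish preserves r here (none of its changes turn any other segment into r), so the proto-segment is *r.
This points to *dorpigi. Verify forward in each daughter:
Patunish: start from *dorpigi.
  rule 1 (intervocalic lenition): dorpigi → dorpihi
  rule 2 (unconditioned shift): dorpihi → torpihi
  ⇒ Patunish torpihi
Lulen: start from *dorpigi.
  rule 1 (unconditioned shift): dorpigi → zorpigi
  rule 2 (unconditioned shift): zorpigi → zolpigi
  ⇒ Lulen zolpigi
Only *dorpigi yields all of Patunish torpihi, Lulen zolpigi.

*dorpigi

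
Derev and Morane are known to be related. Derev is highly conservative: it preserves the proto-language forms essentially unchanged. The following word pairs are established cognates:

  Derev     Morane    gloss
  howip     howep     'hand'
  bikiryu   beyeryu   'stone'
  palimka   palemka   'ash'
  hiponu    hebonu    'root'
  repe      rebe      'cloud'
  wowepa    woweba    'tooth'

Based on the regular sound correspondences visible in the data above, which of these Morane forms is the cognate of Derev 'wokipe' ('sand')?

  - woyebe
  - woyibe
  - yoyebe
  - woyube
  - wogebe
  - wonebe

bikiryu ~ beyeryu — Derev k corresponds to Morane y between vowels (before a front vowel).
howip ~ howep, hiponu ~ hebonu — Derev i corresponds to Morane e after a consonant, before a labial obstruent.
repe ~ rebe — Derev p corresponds to Morane b between vowels (before a front vowel).
Applying these to Derev 'wokipe':
  wokipe → woyipe   (k→y between vowels (before a front vowel))
  woyipe → woyepe   (i→e after a consonant, before a labial obstruent)
  woyepe → woyebe   (p→b between vowels (before a front vowel))
So the Morane cognate is 'woyebe'.

woyebe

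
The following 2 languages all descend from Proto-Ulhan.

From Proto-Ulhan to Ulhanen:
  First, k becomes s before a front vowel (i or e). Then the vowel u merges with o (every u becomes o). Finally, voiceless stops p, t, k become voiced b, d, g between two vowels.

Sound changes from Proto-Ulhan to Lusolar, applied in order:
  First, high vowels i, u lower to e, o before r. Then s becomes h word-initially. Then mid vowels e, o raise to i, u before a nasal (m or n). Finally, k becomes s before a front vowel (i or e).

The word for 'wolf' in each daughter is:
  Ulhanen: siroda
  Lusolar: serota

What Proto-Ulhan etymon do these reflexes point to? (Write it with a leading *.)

Position 1: Ulhanen has s, Lusolar has s. Taking the neighbouring segments as reconstructed: Ulhanen s could go back to *k or *s; Lusolar s can only go back to *k — the one source consistent with every daughter is *k.
Position 5: Ulhanen has d, Lusolar has t. Lusolar preserves t here (none of its changes turn any other segment into t), so the proto-segment is *t.
Position 2: Ulhanen has i, Lusolar has e. Ulhanen preserves i here (none of its changes turn any other segment into i), so the proto-segment is *i.
This points to *kirota. Verify forward in each daughter:
Ulhanen: *kirota > sirota > siroda  (by palatalisation, intervocalic voicing)
Lusolar: start from *kirota.
  rule 1 (pre-rhotic lowering): kirota → kerota
  rule 2: no change — kerota
  rule 3: no change — kerota
  rule 4 (palatalisation): kerota → serota
  ⇒ Lusolar serota
*kirota is the unique common source.

*kirota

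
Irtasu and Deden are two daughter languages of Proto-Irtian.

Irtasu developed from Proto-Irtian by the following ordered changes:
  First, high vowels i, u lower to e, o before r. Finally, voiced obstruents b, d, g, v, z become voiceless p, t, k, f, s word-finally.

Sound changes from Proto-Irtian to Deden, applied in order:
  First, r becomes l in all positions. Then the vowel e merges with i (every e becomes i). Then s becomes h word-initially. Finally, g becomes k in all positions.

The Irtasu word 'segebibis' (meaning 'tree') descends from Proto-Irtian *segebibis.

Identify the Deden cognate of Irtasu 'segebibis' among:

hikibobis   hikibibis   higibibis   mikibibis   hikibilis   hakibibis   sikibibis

hikibibis

Deden: start from *segebibis.
  rule 1: no change — segebibis
  rule 2 (vowel merger): segebibis → sigibibis
  rule 3 (debuccalisation): sigibibis → higibibis
  rule 4 (unconditioned shift): higibibis → hikibibis
  ⇒ Deden hikibibis
The other candidates each miss or misapply at least one Deden change.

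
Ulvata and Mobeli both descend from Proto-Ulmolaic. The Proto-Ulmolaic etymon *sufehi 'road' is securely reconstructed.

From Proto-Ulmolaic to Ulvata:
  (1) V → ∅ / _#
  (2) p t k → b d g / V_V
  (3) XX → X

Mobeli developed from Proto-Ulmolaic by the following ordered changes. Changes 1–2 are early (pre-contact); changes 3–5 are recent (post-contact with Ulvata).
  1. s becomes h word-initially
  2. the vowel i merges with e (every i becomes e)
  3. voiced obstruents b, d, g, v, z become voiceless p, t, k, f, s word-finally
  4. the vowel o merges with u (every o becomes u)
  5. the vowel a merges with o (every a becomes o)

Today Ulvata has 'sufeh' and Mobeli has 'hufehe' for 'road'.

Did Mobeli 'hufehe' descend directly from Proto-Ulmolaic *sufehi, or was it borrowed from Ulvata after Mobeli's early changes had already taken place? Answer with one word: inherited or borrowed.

If inherited, *sufehi would pass through all of Mobeli's changes:
Mobeli: *sufehi > hufehi > hufehe  (by debuccalisation, vowel merger)
If borrowed from Ulvata 'sufeh' after the early changes, it would undergo only the recent ones:
  rule 3 (final devoicing): no change (sufeh)
  rule 4 (vowel merger): no change (sufeh)
  rule 5 (vowel merger): no change (sufeh)
  ⇒ as a loan: sufeh
Mobeli 'hufehe' matches the inherited outcome exactly, so it is an inherited cognate, not a loan.

inherited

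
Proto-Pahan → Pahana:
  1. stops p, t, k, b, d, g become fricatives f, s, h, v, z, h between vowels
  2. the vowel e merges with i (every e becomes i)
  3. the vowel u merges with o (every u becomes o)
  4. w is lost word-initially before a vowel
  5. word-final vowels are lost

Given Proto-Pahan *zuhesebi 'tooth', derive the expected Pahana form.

zohisiv

Pahana: *zuhesebi > zuhesevi > zuhisivi > zohisivi > zohisiv  (by intervocalic lenition, vowel merger, vowel merger, apocope)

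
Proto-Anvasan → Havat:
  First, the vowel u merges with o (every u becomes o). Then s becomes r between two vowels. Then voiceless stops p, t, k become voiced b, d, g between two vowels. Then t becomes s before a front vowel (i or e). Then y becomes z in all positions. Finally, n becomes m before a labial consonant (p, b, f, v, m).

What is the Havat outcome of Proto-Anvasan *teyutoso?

sezodoro

Havat: *teyutoso
  teyutoso → teyotoso   [vowel merger]
  teyotoso → teyotoro   [rhotacism]
  teyotoro → teyodoro   [intervocalic voicing]
  teyodoro → seyodoro   [palatalisation]
  seyodoro → sezodoro   [unconditioned shift]
  sezodoro (rule 6 does not apply)
  giving Havat sezodoro.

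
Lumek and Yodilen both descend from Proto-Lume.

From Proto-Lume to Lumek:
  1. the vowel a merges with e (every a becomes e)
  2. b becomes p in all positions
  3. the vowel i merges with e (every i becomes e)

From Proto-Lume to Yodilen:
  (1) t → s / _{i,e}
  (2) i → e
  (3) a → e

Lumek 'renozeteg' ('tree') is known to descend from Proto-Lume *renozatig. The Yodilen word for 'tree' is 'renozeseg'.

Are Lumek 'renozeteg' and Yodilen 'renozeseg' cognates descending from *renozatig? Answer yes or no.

Derive the expected Yodilen reflex of *renozatig:
Yodilen: *renozatig
  renozatig → renozasig   [palatalisation]
  renozasig → renozaseg   [vowel merger]
  renozaseg → renozeseg   [vowel merger]
  giving Yodilen renozeseg.
Yodilen 'renozeseg' matches the regular reflex exactly, so the pair is cognate.

yes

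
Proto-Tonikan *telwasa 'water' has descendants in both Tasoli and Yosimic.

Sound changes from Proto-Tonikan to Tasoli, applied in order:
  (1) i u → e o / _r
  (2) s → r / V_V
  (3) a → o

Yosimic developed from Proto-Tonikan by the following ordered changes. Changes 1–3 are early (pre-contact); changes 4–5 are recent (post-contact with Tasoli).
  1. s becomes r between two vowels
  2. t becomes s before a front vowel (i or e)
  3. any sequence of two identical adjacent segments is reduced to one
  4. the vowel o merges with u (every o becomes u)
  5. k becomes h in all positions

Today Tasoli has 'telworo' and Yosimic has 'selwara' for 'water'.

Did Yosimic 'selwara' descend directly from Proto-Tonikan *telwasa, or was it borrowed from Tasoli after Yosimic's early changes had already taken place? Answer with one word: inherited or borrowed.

If inherited, *telwasa would pass through all of Yosimic's changes:
Yosimic: *telwasa
  telwasa → telwara   [rhotacism]
  telwara → selwara   [palatalisation]
  selwara (rule 3 does not apply)
  selwara (rule 4 does not apply)
  selwara (rule 5 does not apply)
  giving Yosimic selwara.
If borrowed from Tasoli 'telworo' after the early changes, it would undergo only the recent ones:
  rule 4 (vowel merger): telworo → telwuru
  rule 5 (unconditioned shift): no change (telwuru)
  ⇒ as a loan: telwuru
Yosimic 'selwara' matches the inherited outcome exactly, so it is an inherited cognate, not a loan.

inherited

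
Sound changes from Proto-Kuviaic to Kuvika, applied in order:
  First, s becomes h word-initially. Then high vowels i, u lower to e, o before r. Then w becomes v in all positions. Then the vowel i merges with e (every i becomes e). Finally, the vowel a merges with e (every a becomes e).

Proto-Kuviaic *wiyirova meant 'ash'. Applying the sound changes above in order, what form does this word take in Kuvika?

veyerove

Kuvika: *wiyirova > wiyerova > viyerova > veyerova > veyerove  (by pre-rhotic lowering, unconditioned shift, vowel merger, vowel merger)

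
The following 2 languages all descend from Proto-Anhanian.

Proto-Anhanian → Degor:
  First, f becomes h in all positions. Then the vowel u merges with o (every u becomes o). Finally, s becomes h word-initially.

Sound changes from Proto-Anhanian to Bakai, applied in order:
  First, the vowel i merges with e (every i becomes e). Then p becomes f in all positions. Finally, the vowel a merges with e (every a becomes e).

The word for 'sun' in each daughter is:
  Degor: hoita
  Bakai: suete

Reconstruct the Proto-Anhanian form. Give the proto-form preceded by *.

Position 5: Degor has a, Bakai has e. Degor preserves a here (none of its changes turn any other segment into a), so the proto-segment is *a.
Position 1: Degor has h, Bakai has s. Bakai preserves s here (none of its changes turn any other segment into s), so the proto-segment is *s.
Continuing position by position gives *suita; check it forward:
Degor: start from *suita.
  rule 1: no change — suita
  rule 2 (vowel merger): suita → soita
  rule 3 (debuccalisation): soita → hoita
  ⇒ Degor hoita
Bakai: *suita
  suita → sueta   [vowel merger]
  sueta (rule 2 does not apply)
  sueta → suete   [vowel merger]
  giving Bakai suete.
Only *suita yields all of Degor hoita, Bakai suete.

*suita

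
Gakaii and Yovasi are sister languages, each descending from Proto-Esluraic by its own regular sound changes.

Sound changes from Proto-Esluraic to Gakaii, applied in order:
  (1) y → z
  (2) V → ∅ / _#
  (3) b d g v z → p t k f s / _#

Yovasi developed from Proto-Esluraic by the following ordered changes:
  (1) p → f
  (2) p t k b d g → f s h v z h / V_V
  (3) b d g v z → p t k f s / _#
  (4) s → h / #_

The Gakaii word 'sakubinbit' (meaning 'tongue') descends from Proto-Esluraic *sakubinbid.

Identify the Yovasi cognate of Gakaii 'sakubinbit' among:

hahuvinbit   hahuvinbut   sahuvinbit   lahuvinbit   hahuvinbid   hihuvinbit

hahuvinbit

Yovasi: *sakubinbid
  sakubinbid (rule 1 does not apply)
  sakubinbid → sahuvinbid   [intervocalic lenition]
  sahuvinbid → sahuvinbit   [final devoicing]
  sahuvinbit → hahuvinbit   [debuccalisation]
  giving Yovasi hahuvinbit.
The other candidates each miss or misapply at least one Yovasi change.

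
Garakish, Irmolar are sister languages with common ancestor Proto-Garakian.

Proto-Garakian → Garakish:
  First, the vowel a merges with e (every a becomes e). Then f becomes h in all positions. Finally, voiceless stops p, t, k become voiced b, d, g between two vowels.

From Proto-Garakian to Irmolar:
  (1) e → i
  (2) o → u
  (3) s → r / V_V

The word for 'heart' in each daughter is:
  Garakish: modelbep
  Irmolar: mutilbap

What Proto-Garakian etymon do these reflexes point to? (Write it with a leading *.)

Position 3: Garakish has d, Irmolar has t. Irmolar preserves t here (none of its changes turn any other segment into t), so the proto-segment is *t.
Position 2: Garakish has o, Irmolar has u. Garakish preserves o here (none of its changes turn any other segment into o), so the proto-segment is *o.
Position 7: Garakish has e, Irmolar has a. Irmolar preserves a here (none of its changes turn any other segment into a), so the proto-segment is *a.
This points to *motelbap. Verify forward in each daughter:
Garakish: start from *motelbap.
  rule 1 (vowel merger): motelbap → motelbep
  rule 2: no change — motelbep
  rule 3 (intervocalic voicing): motelbep → modelbep
  ⇒ Garakish modelbep
Irmolar: *motelbap > motilbap > mutilbap  (by vowel merger, vowel merger)
*motelbap is the unique common source.

*motelbap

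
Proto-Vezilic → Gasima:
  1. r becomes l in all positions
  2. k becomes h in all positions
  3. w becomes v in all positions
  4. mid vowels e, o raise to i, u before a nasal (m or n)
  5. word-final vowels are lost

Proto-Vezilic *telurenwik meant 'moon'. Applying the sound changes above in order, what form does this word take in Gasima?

Gasima: *telurenwik
  telurenwik → telulenwik   [unconditioned shift]
  telulenwik → telulenwih   [unconditioned shift]
  telulenwih → telulenvih   [unconditioned shift]
  telulenvih → telulinvih   [pre-nasal raising]
  telulinvih (rule 5 does not apply)
  giving Gasima telulinvih.

telulinvih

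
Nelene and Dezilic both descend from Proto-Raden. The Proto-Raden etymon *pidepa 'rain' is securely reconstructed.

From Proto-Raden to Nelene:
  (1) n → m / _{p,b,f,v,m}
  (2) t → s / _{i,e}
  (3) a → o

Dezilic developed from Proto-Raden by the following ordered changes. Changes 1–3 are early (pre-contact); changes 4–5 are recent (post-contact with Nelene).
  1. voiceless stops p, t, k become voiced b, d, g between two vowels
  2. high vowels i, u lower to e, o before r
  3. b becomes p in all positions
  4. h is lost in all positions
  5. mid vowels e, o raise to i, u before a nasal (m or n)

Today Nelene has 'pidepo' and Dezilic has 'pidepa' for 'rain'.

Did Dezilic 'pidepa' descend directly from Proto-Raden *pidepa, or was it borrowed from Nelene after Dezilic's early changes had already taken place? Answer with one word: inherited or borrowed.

If inherited, *pidepa would pass through all of Dezilic's changes:
Dezilic: *pidepa > pideba > pidepa  (by intervocalic voicing, unconditioned shift)
If borrowed from Nelene 'pidepo' after the early changes, it would undergo only the recent ones:
  rule 4 (h-loss): no change (pidepo)
  rule 5 (pre-nasal raising): no change (pidepo)
  ⇒ as a loan: pidepo
Dezilic 'pidepa' matches the inherited outcome exactly, so it is an inherited cognate, not a loan.

inherited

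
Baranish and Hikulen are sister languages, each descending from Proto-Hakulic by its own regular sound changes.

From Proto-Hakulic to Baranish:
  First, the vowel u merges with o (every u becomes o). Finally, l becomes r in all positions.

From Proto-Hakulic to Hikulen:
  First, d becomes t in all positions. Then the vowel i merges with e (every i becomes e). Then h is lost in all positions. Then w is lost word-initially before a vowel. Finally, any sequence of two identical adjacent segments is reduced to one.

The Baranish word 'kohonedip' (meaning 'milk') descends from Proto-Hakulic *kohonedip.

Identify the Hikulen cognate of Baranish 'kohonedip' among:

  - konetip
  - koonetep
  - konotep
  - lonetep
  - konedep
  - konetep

Hikulen: start from *kohonedip.
  rule 1 (unconditioned shift): kohonedip → kohonetip
  rule 2 (vowel merger): kohonetip → kohonetep
  rule 3 (h-loss): kohonetep → koonetep
  rule 4: no change — koonetep
  rule 5 (degemination): koonetep → konetep
  ⇒ Hikulen konetep
The other candidates each miss or misapply at least one Hikulen change.

konetep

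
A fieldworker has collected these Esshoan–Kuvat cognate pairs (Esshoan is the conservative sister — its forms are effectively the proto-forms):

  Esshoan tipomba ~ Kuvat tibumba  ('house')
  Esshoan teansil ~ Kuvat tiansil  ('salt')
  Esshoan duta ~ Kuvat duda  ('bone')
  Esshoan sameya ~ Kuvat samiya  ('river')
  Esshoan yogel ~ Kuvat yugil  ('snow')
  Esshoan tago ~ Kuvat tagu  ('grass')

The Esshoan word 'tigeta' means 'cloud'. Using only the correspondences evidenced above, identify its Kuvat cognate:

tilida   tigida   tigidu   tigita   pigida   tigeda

tigida

sameya ~ samiya, yogel ~ yugil — Esshoan e corresponds to Kuvat i after a consonant, before a consonant other than r, m, n, p, b, f, v.
duta ~ duda — Esshoan t corresponds to Kuvat d between vowels (before a back vowel).
Applying these to Esshoan 'tigeta':
  tigeta → tigita   (e→i after a consonant, before a consonant other than r, m, n, p, b, f, v)
  tigita → tigida   (t→d between vowels (before a back vowel))
So the Kuvat cognate is 'tigida'.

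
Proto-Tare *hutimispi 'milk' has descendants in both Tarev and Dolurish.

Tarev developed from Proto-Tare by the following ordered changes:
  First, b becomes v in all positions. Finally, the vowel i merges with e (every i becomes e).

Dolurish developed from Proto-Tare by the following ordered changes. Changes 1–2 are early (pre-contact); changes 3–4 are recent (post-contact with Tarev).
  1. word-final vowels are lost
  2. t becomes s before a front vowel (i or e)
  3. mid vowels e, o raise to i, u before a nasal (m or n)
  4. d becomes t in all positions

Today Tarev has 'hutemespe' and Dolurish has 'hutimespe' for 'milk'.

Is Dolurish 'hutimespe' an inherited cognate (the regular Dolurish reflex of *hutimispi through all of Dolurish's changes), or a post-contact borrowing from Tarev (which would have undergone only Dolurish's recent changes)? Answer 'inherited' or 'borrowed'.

If inherited, *hutimispi would pass through all of Dolurish's changes:
Dolurish: *hutimispi > hutimisp > husimisp  (by apocope, palatalisation)
If borrowed from Tarev 'hutemespe' after the early changes, it would undergo only the recent ones:
  rule 3 (pre-nasal raising): hutemespe → hutimespe
  rule 4 (unconditioned shift): no change (hutimespe)
  ⇒ as a loan: hutimespe
Dolurish 'hutimespe' matches the loan outcome 'hutimespe', not the inherited 'husimisp' — it skipped the early Dolurish changes, so it was borrowed from Tarev.

borrowed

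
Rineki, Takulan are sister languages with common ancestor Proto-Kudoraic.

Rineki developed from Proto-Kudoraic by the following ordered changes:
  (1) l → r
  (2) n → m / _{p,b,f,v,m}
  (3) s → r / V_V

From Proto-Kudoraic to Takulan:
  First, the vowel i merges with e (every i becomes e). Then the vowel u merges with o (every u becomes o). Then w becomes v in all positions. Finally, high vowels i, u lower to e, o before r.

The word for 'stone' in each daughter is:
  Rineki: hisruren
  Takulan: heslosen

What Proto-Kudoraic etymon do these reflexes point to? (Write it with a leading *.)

*hislusen

Position 4: Rineki has r, Takulan has l. Takulan preserves l here (none of its changes turn any other segment into l), so the proto-segment is *l.
Position 6: Rineki has r, Takulan has s. Takulan preserves s here (none of its changes turn any other segment into s), so the proto-segment is *s.
Verify the candidate proto-form against each daughter:
Rineki: *hislusen > hisrusen > hisruren  (by unconditioned shift, rhotacism)
Takulan: *hislusen > heslusen > heslosen  (by vowel merger, vowel merger)
Only *hislusen yields all of Rineki hisruren, Takulan heslosen.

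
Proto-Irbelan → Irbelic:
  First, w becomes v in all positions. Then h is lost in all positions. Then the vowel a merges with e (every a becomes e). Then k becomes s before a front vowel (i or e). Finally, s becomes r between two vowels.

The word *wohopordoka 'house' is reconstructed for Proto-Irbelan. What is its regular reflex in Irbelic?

voopordore

Irbelic: *wohopordoka > vohopordoka > voopordoka > voopordoke > voopordose > voopordore  (by unconditioned shift, h-loss, vowel merger, palatalisation, rhotacism)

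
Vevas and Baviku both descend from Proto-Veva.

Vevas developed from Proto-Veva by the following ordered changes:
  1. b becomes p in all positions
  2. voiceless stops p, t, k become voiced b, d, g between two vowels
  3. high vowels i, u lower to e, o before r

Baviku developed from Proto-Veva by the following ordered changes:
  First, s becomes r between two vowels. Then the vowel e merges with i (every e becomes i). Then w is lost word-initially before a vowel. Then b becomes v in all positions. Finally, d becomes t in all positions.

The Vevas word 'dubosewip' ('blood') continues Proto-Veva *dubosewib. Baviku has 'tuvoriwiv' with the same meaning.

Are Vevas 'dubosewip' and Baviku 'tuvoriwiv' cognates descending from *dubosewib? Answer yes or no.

Derive the expected Baviku reflex of *dubosewib:
Baviku: *dubosewib > duborewib > duboriwib > duvoriwiv > tuvoriwiv  (by rhotacism, vowel merger, unconditioned shift, unconditioned shift)
Baviku 'tuvoriwiv' matches the regular reflex exactly, so the pair is cognate.

yes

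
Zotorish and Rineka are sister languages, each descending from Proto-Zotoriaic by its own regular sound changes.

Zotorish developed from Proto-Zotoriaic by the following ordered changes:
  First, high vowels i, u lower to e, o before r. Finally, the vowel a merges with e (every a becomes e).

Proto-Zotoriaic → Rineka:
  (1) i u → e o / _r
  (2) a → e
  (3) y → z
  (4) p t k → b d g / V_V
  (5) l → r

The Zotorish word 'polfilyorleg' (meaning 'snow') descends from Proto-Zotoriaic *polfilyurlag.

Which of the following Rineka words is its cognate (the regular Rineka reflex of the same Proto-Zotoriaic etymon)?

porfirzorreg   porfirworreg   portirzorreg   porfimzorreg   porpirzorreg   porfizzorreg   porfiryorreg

porfirzorreg

Rineka: start from *polfilyurlag.
  rule 1 (pre-rhotic lowering): polfilyurlag → polfilyorlag
  rule 2 (vowel merger): polfilyorlag → polfilyorleg
  rule 3 (unconditioned shift): polfilyorleg → polfilzorleg
  rule 4: no change — polfilzorleg
  rule 5 (unconditioned shift): polfilzorleg → porfirzorreg
  ⇒ Rineka porfirzorreg
Only 'porfirzorreg' matches the regular Rineka development of *polfilyurlag.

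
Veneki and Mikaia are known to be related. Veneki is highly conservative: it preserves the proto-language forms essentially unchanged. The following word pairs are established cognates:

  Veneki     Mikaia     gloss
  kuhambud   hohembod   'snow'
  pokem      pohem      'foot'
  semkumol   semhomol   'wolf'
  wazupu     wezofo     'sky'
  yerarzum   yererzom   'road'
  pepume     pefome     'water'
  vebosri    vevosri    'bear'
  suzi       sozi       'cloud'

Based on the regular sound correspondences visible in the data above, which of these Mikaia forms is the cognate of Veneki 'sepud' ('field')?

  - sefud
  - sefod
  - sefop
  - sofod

sefod

wazupu ~ wezofo, pepume ~ pefome — Veneki p corresponds to Mikaia f between vowels (before a back vowel).
kuhambud ~ hohembod, suzi ~ sozi — Veneki u corresponds to Mikaia o after a consonant, before a consonant other than r, m, n, p, b, f, v.
Applying these to Veneki 'sepud':
  sepud → sefud   (p→f between vowels (before a back vowel))
  sefud → sefod   (u→o after a consonant, before a consonant other than r, m, n, p, b, f, v)
So the Mikaia cognate is 'sefod'.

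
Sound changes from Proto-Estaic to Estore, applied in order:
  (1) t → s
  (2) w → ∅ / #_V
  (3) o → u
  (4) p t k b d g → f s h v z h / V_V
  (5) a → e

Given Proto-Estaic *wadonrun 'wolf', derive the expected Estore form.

Estore: start from *wadonrun.
  rule 1: no change — wadonrun
  rule 2 (glide loss): wadonrun → adonrun
  rule 3 (vowel merger): adonrun → adunrun
  rule 4 (intervocalic lenition): adunrun → azunrun
  rule 5 (vowel merger): azunrun → ezunrun
  ⇒ Estore ezunrun

ezunrun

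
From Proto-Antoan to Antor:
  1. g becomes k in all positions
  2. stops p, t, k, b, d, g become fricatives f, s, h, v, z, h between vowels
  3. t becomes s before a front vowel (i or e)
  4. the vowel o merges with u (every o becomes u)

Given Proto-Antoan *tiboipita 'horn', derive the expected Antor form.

Antor: start from *tiboipita.
  rule 1: no change — tiboipita
  rule 2 (intervocalic lenition): tiboipita → tivoifisa
  rule 3 (palatalisation): tivoifisa → sivoifisa
  rule 4 (vowel merger): sivoifisa → sivuifisa
  ⇒ Antor sivuifisa

sivuifisa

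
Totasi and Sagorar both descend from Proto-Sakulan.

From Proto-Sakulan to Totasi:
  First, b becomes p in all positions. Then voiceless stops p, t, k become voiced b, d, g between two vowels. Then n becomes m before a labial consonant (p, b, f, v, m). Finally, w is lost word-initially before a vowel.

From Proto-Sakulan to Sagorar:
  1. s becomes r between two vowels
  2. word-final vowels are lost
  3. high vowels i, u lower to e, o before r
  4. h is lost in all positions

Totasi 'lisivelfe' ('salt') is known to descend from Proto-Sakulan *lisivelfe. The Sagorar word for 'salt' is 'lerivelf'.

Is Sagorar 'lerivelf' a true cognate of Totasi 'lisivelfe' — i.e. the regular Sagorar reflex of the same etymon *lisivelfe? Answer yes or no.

yes

Derive the expected Sagorar reflex of *lisivelfe:
Sagorar: *lisivelfe
  lisivelfe → lirivelfe   [rhotacism]
  lirivelfe → lirivelf   [apocope]
  lirivelf → lerivelf   [pre-rhotic lowering]
  lerivelf (rule 4 does not apply)
  giving Sagorar lerivelf.
Sagorar 'lerivelf' matches the regular reflex exactly, so the pair is cognate.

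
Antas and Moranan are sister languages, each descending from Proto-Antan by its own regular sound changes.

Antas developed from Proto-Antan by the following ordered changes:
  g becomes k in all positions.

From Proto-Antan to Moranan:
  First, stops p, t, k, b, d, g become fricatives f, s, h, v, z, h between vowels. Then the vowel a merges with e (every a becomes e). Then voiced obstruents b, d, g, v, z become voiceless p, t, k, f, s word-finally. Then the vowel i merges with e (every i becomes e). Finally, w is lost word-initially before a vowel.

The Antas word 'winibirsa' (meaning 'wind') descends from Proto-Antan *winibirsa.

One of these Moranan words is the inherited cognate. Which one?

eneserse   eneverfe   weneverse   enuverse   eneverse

Moranan: *winibirsa
  winibirsa → winivirsa   [intervocalic lenition]
  winivirsa → winivirse   [vowel merger]
  winivirse (rule 3 does not apply)
  winivirse → weneverse   [vowel merger]
  weneverse → eneverse   [glide loss]
  giving Moranan eneverse.
The other candidates each miss or misapply at least one Moranan change.

eneverse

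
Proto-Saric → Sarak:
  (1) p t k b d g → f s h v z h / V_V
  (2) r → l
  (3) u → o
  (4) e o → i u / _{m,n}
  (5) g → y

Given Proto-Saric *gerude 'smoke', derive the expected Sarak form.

yeloze

Sarak: *gerude > geruze > geluze > geloze > yeloze  (by intervocalic lenition, unconditioned shift, vowel merger, unconditioned shift)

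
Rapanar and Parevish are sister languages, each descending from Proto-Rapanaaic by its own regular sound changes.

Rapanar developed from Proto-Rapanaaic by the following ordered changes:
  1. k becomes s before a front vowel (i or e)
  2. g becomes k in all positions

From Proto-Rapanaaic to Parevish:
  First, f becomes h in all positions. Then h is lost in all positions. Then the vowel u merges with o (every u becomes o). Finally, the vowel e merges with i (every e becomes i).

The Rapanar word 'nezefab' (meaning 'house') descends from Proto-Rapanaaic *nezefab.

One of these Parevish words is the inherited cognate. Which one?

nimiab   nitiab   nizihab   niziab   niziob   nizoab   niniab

niziab

Parevish: *nezefab
  nezefab → nezehab   [unconditioned shift]
  nezehab → nezeab   [h-loss]
  nezeab (rule 3 does not apply)
  nezeab → niziab   [vowel merger]
  giving Parevish niziab.
The other candidates each miss or misapply at least one Parevish change.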